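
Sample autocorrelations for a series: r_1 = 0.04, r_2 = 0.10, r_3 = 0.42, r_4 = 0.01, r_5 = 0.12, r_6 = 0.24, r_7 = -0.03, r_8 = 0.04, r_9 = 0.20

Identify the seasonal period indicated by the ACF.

The largest autocorrelation is r_3 = 0.42, with weaker echoes at lags 6 (0.24) and 9 (0.20); the remaining lags stay at or below 0.12.
The dominant spike at lag 3 indicates a seasonal period of 3.

3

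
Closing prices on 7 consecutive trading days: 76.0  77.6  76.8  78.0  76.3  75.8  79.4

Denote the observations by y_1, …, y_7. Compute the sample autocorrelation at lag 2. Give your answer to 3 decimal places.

-0.199

Mean ȳ = (76.0 + 77.6 + 76.8 + 78.0 + 76.3 + 75.8 + 79.4)/7 = 77.1286
Σ(y_t−ȳ)(y_{t+2}−ȳ) = (0.3708) + (0.4108) + (0.2722) + (-1.1578) + (-1.8820) = -1.9859
Denominator Σ(y_t−ȳ)² = 9.9743
r_2 = -1.9859 / 9.9743 = -0.199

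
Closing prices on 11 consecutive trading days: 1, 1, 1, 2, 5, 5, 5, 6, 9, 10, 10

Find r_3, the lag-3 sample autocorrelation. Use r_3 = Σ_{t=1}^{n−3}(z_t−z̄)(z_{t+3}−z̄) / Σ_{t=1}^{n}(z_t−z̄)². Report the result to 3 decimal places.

0.137

Mean z̄ = (1 + 1 + 1 + 2 + 5 + 5 + 5 + 6 + 9 + 10 + 10)/11 = 5.0000
Numerator Σ_{t=1}^{8}(z_t−z̄)(z_{t+3}−z̄) = 17.0000
Denominator Σ(z_t−z̄)² = 124.0000
r_3 = 17.0000 / 124.0000 = 0.137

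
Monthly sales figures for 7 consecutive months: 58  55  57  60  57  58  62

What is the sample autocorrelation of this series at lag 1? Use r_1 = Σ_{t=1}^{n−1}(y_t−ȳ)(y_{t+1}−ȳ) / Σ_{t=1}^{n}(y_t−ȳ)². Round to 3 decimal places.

-0.019

Mean ȳ = (58 + 55 + 57 + 60 + 57 + 58 + 62)/7 = 58.1429
Deviations from mean: -0.1429, -3.1429, -1.1429, 1.8571, -1.1429, -0.1429, 3.8571
Numerator Σ_{t=1}^{6}(y_t−ȳ)(y_{t+1}−ȳ) = -0.5918
Denominator Σ(y_t−ȳ)² = 30.8571
r_1 = -0.5918 / 30.8571 = -0.019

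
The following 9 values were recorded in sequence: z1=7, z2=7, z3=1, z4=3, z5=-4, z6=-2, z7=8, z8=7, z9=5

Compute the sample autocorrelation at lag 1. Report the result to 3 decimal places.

0.304

Mean z̄ = (7 + 7 + 1 + 3 − 4 − 2 + 8 + 7 + 5)/9 = 3.5556
Numerator Σ_{t=1}^{8}(z_t−z̄)(z_{t+1}−z̄) = 46.2469
Denominator Σ(z_t−z̄)² = 152.2222
r_1 = 46.2469 / 152.2222 = 0.304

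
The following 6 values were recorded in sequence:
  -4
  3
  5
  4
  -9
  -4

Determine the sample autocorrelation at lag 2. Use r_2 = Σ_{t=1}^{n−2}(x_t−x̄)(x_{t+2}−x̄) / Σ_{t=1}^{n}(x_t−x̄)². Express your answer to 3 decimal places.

-0.396

Mean x̄ = (-4 + 3 + 5 + 4 − 9 − 4)/6 = -0.8333
Deviations from mean: -3.1667, 3.8333, 5.8333, 4.8333, -8.1667, -3.1667
Numerator Σ_{t=1}^{4}(x_t−x̄)(x_{t+2}−x̄) = -62.8889
Denominator Σ(x_t−x̄)² = 158.8333
r_2 = -62.8889 / 158.8333 = -0.396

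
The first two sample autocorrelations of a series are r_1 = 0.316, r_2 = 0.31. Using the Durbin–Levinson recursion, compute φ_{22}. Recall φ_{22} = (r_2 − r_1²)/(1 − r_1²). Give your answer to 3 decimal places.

φ_{22} = (r_2 − r_1²) / (1 − r_1²)
r_1² = (0.316)² = 0.099856
Numerator = 0.31 − 0.0999 = 0.2101; denominator = 1 − 0.0999 = 0.9001
φ_{22} = 0.2101 / 0.9001 = 0.233

0.233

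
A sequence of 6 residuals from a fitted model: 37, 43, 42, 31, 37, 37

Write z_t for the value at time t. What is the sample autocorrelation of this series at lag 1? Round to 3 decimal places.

-0.052

Mean z̄ = (37 + 43 + 42 + 31 + 37 + 37)/6 = 37.8333
Deviations from mean: -0.8333, 5.1667, 4.1667, -6.8333, -0.8333, -0.8333
Numerator Σ_{t=1}^{5}(z_t−z̄)(z_{t+1}−z̄) = -4.8611
Denominator Σ(z_t−z̄)² = 92.8333
r_1 = -4.8611 / 92.8333 = -0.052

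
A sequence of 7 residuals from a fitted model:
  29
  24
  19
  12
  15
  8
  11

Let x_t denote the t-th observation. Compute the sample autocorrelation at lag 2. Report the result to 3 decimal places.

0.120

Mean x̄ = (29 + 24 + 19 + 12 + 15 + 8 + 11)/7 = 16.8571
Numerator Σ_{t=1}^{5}(x_t−x̄)(x_{t+2}−x̄) = 41.2449
Denominator Σ(x_t−x̄)² = 342.8571
r_2 = 41.2449 / 342.8571 = 0.120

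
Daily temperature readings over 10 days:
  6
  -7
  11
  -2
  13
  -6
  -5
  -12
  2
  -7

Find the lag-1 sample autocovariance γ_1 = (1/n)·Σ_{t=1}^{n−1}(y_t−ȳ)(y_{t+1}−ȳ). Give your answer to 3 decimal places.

Mean ȳ = (6 − 7 + 11 − 2 + 13 − 6 − 5 − 12 + 2 − 7)/10 = -0.7000
Σ_{t=1}^{9}(y_t−ȳ)(y_{t+1}−ȳ) = -197.6900
γ_1 = -197.6900 / 10 = -19.769

-19.769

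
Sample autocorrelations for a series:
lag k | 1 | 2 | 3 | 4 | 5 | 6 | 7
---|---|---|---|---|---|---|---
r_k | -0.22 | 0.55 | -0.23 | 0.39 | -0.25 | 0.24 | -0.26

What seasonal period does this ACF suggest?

2

The largest autocorrelation is r_2 = 0.55, with weaker echoes at lags 4 (0.39) and 6 (0.24); the remaining lags stay at or below -0.22.
The dominant spike at lag 2 indicates a seasonal period of 2.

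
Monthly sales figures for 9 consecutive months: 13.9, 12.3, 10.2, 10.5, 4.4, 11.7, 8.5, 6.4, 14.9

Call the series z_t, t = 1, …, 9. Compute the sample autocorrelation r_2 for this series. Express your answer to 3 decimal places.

-0.023

Mean z̄ = (13.9 + 12.3 + 10.2 + 10.5 + 4.4 + 11.7 + 8.5 + 6.4 + 14.9)/9 = 10.3111
Numerator Σ_{t=1}^{7}(z_t−z̄)(z_{t+2}−z̄) = -2.1414
Denominator Σ(z_t−z̄)² = 93.3889
r_2 = -2.1414 / 93.3889 = -0.023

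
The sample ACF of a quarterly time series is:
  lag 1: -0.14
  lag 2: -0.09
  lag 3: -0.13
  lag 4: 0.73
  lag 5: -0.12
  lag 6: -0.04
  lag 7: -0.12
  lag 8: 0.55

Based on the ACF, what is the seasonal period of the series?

4

The largest autocorrelation is r_4 = 0.73, with a weaker echo at lag 8 (0.55); the remaining lags stay at or below -0.04.
The dominant spike at lag 4 indicates a seasonal period of 4.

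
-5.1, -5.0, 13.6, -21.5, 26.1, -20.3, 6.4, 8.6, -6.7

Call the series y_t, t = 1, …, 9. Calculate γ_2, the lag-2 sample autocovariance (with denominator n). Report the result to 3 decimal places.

Mean ȳ = (-5.1 − 5.0 + 13.6 − 21.5 + 26.1 − 20.3 + 6.4 + 8.6 − 6.7)/9 = -0.4333
Σ_{t=1}^{7}(y_t−ȳ)(y_{t+2}−ȳ) = 780.6178
γ_2 = 780.6178 / 9 = 86.735

86.735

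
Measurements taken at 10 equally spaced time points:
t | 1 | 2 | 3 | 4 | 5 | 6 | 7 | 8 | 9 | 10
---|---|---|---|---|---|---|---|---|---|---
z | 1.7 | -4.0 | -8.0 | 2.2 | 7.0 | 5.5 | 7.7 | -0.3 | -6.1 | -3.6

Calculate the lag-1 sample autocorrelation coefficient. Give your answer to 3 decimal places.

0.451

Mean z̄ = (1.7 − 4.0 − 8.0 + 2.2 + 7.0 + 5.5 + 7.7 − 0.3 − 6.1 − 3.6)/10 = 0.2100
Numerator Σ_{t=1}^{9}(z_t−z̄)(z_{t+1}−z̄) = 124.4459
Denominator Σ(z_t−z̄)² = 276.0890
r_1 = 124.4459 / 276.0890 = 0.451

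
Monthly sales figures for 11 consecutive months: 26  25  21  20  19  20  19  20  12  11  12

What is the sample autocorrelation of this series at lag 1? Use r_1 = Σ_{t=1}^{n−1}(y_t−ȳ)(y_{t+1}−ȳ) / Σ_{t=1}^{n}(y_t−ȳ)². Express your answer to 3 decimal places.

Mean ȳ = (26 + 25 + 21 + 20 + 19 + 20 + 19 + 20 + 12 + 11 + 12)/11 = 18.6364
Numerator Σ_{t=1}^{10}(y_t−ȳ)(y_{t+1}−ȳ) = 159.4132
Denominator Σ(y_t−ȳ)² = 252.5455
r_1 = 159.4132 / 252.5455 = 0.631

0.631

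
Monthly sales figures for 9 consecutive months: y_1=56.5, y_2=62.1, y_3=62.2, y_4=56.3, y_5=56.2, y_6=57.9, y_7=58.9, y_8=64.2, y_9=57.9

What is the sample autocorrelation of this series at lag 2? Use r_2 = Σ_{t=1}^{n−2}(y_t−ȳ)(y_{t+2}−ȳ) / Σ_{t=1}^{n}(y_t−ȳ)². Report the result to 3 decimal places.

Mean ȳ = (56.5 + 62.1 + 62.2 + 56.3 + 56.2 + 57.9 + 58.9 + 64.2 + 57.9)/9 = 59.1333
Numerator Σ_{t=1}^{7}(y_t−ȳ)(y_{t+2}−ȳ) = -27.2589
Denominator Σ(y_t−ȳ)² = 70.5400
r_2 = -27.2589 / 70.5400 = -0.386

-0.386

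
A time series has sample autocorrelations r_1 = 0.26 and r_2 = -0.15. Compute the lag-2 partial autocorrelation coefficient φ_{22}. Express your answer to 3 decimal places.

φ_{22} = (r_2 − r_1²) / (1 − r_1²)
r_1² = (0.26)² = 0.0676
Numerator = -0.15 − 0.0676 = -0.2176; denominator = 1 − 0.0676 = 0.9324
φ_{22} = -0.2176 / 0.9324 = -0.233

-0.233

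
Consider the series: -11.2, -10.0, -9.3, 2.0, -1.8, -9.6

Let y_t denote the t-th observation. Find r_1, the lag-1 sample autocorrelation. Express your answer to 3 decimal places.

0.198

Mean ȳ = (-11.2 − 10.0 − 9.3 + 2.0 − 1.8 − 9.6)/6 = -6.6500
Deviations from mean: -4.5500, -3.3500, -2.6500, 8.6500, 4.8500, -2.9500
Numerator Σ_{t=1}^{5}(y_t−ȳ)(y_{t+1}−ȳ) = 28.8425
Denominator Σ(y_t−ȳ)² = 145.9950
r_1 = 28.8425 / 145.9950 = 0.198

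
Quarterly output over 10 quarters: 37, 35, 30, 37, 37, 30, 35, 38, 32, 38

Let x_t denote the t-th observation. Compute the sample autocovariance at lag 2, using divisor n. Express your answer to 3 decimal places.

-3.632

Mean x̄ = (37 + 35 + 30 + 37 + 37 + 30 + 35 + 38 + 32 + 38)/10 = 34.9000
Σ_{t=1}^{8}(x_t−x̄)(x_{t+2}−x̄) = -36.3200
γ_2 = -36.3200 / 10 = -3.632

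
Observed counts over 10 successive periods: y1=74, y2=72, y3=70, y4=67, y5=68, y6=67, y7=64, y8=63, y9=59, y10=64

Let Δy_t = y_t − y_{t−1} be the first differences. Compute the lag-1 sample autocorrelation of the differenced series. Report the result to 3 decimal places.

First differences Δy: -2, -2, -3, 1, -1, -3, -1, -4, 5
Mean of differences = -1.1111
Numerator Σ(Δy_t−Δȳ)(Δy_{t+1}−Δȳ) = -19.6790
Denominator Σ(Δy_t−Δȳ)² = 58.8889
r_1(Δy) = -19.6790 / 58.8889 = -0.334

-0.334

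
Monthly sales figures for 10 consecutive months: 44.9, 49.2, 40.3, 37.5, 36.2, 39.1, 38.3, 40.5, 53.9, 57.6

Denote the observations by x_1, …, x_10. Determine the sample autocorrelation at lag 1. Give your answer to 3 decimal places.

Mean x̄ = (44.9 + 49.2 + 40.3 + 37.5 + 36.2 + 39.1 + 38.3 + 40.5 + 53.9 + 57.6)/10 = 43.7500
Numerator Σ_{t=1}^{9}(x_t−x̄)(x_{t+1}−x̄) = 241.9675
Denominator Σ(x_t−x̄)² = 495.7250
r_1 = 241.9675 / 495.7250 = 0.488

0.488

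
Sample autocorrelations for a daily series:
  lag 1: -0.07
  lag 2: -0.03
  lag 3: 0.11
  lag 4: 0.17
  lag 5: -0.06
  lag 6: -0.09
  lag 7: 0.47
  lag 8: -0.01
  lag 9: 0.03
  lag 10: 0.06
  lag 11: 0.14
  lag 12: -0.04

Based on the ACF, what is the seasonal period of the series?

The largest autocorrelation is r_7 = 0.47; the remaining lags stay at or below 0.17.
The dominant spike at lag 7 indicates a seasonal period of 7.

7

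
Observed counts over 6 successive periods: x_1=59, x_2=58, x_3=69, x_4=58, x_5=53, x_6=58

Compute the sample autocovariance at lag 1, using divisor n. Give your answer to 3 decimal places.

-1.394

Mean x̄ = (59 + 58 + 69 + 58 + 53 + 58)/6 = 59.1667
Deviations: -0.1667, -1.1667, 9.8333, -1.1667, -6.1667, -1.1667
Σ_{t=1}^{5}(x_t−x̄)(x_{t+1}−x̄) = -8.3611
γ_1 = -8.3611 / 6 = -1.394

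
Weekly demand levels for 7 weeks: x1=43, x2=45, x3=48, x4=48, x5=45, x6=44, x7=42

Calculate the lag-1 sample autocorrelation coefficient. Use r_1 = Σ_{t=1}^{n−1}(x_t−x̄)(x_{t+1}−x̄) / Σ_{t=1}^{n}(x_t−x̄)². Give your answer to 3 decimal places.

Mean x̄ = (43 + 45 + 48 + 48 + 45 + 44 + 42)/7 = 45.0000
Deviations from mean: -2.0000, 0.0000, 3.0000, 3.0000, 0.0000, -1.0000, -3.0000
Numerator Σ_{t=1}^{6}(x_t−x̄)(x_{t+1}−x̄) = 12.0000
Denominator Σ(x_t−x̄)² = 32.0000
r_1 = 12.0000 / 32.0000 = 0.375

0.375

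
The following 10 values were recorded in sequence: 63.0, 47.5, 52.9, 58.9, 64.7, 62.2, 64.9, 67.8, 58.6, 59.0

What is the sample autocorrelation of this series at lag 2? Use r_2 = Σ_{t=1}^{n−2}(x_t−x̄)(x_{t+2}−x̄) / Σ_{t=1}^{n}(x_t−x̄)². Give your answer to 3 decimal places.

Mean x̄ = (63.0 + 47.5 + 52.9 + 58.9 + 64.7 + 62.2 + 64.9 + 67.8 + 58.6 + 59.0)/10 = 59.9500
Numerator Σ_{t=1}^{8}(x_t−x̄)(x_{t+2}−x̄) = -17.2450
Denominator Σ(x_t−x̄)² = 331.5850
r_2 = -17.2450 / 331.5850 = -0.052

-0.052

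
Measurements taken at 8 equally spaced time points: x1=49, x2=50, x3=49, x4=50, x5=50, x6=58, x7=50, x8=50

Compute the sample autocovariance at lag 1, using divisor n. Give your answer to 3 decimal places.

Mean x̄ = (49 + 50 + 49 + 50 + 50 + 58 + 50 + 50)/8 = 50.7500
Σ_{t=1}^{7}(x_t−x̄)(x_{t+1}−x̄) = -5.8125
γ_1 = -5.8125 / 8 = -0.727

-0.727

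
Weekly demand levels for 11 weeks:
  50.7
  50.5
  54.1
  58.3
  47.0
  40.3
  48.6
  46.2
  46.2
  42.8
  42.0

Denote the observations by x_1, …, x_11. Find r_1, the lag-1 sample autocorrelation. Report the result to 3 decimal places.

Mean x̄ = (50.7 + 50.5 + 54.1 + 58.3 + 47.0 + 40.3 + 48.6 + 46.2 + 46.2 + 42.8 + 42.0)/11 = 47.8818
Numerator Σ_{t=1}^{10}(x_t−x̄)(x_{t+1}−x̄) = 120.5524
Denominator Σ(x_t−x̄)² = 286.8564
r_1 = 120.5524 / 286.8564 = 0.420

0.420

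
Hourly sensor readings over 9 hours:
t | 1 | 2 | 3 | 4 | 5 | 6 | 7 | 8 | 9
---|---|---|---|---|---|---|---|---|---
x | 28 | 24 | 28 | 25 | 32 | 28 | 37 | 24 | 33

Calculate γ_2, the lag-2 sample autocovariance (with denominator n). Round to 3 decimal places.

9.335

Mean x̄ = (28 + 24 + 28 + 25 + 32 + 28 + 37 + 24 + 33)/9 = 28.7778
Σ_{t=1}^{7}(x_t−x̄)(x_{t+2}−x̄) = 84.0123
γ_2 = 84.0123 / 9 = 9.335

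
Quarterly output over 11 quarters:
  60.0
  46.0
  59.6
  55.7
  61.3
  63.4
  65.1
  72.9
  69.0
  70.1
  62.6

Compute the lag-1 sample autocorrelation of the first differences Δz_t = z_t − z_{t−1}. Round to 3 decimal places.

First differences Δz: -14.0, 13.6, -3.9, 5.6, 2.1, 1.7, 7.8, -3.9, 1.1, -7.5
Mean of differences = 0.2600
Numerator Σ(Δz_t−Δz̄)(Δz_{t+1}−Δz̄) = -285.9836
Denominator Σ(Δz_t−Δz̄)² = 567.6640
r_1(Δz) = -285.9836 / 567.6640 = -0.504

-0.504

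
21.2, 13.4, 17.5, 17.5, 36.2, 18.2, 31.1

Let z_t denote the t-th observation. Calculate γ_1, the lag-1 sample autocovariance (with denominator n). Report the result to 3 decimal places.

Mean z̄ = (21.2 + 13.4 + 17.5 + 17.5 + 36.2 + 18.2 + 31.1)/7 = 22.1571
Σ_{t=1}^{6}(z_t−z̄)(z_{t+1}−z̄) = -85.5033
γ_1 = -85.5033 / 7 = -12.215

-12.215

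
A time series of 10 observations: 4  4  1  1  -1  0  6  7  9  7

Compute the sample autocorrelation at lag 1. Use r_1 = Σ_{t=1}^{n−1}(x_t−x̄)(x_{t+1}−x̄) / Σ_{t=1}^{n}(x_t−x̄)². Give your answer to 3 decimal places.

0.672

Mean x̄ = (4 + 4 + 1 + 1 − 1 + 0 + 6 + 7 + 9 + 7)/10 = 3.8000
Numerator Σ_{t=1}^{9}(x_t−x̄)(x_{t+1}−x̄) = 70.9600
Denominator Σ(x_t−x̄)² = 105.6000
r_1 = 70.9600 / 105.6000 = 0.672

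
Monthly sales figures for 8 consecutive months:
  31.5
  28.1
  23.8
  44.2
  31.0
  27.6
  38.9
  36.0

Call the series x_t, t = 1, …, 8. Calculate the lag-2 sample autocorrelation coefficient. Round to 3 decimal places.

-0.363

Mean x̄ = (31.5 + 28.1 + 23.8 + 44.2 + 31.0 + 27.6 + 38.9 + 36.0)/8 = 32.6375
Deviations from mean: -1.1375, -4.5375, -8.8375, 11.5625, -1.6375, -5.0375, 6.2625, 3.3625
Σ(x_t−x̄)(x_{t+2}−x̄) = (10.0527) + (-52.4648) + (14.4714) + (-58.2461) + (-10.2548) + (-16.9386) = -113.3803
Denominator Σ(x_t−x̄)² = 312.2588
r_2 = -113.3803 / 312.2588 = -0.363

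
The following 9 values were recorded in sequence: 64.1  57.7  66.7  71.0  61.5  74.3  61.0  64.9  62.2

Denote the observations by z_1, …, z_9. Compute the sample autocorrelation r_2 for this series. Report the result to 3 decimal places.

0.141

Mean z̄ = (64.1 + 57.7 + 66.7 + 71.0 + 61.5 + 74.3 + 61.0 + 64.9 + 62.2)/9 = 64.8222
Numerator Σ_{t=1}^{7}(z_t−z̄)(z_{t+2}−z̄) = 30.4157
Denominator Σ(z_t−z̄)² = 215.2956
r_2 = 30.4157 / 215.2956 = 0.141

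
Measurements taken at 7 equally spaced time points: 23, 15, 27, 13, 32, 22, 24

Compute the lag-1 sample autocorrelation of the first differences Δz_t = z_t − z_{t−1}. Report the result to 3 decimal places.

-0.853

First differences Δz: -8, 12, -14, 19, -10, 2
Mean of differences = 0.1667
Numerator Σ(Δz_t−Δz̄)(Δz_{t+1}−Δz̄) = -741.1944
Denominator Σ(Δz_t−Δz̄)² = 868.8333
r_1(Δz) = -741.1944 / 868.8333 = -0.853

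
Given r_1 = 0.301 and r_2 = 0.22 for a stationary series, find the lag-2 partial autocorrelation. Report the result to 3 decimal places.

φ_{22} = (r_2 − r_1²) / (1 − r_1²)
r_1² = (0.301)² = 0.090601
Numerator = 0.22 − 0.0906 = 0.1294; denominator = 1 − 0.0906 = 0.9094
φ_{22} = 0.1294 / 0.9094 = 0.142

0.142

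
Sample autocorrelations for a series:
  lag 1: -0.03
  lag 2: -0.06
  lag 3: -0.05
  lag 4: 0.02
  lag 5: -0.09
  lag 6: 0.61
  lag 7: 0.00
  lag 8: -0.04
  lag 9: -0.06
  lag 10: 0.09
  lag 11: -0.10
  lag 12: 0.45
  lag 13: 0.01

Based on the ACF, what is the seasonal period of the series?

The largest autocorrelation is r_6 = 0.61, with a weaker echo at lag 12 (0.45); the remaining lags stay at or below 0.09.
The dominant spike at lag 6 indicates a seasonal period of 6.

6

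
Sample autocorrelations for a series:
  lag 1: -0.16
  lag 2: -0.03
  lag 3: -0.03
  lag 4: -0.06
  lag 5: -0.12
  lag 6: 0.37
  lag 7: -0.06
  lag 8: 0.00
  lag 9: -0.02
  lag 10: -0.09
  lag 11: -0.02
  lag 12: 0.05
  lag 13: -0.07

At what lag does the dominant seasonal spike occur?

6

The largest autocorrelation is r_6 = 0.37; the remaining lags stay at or below 0.05.
The dominant spike at lag 6 indicates a seasonal period of 6.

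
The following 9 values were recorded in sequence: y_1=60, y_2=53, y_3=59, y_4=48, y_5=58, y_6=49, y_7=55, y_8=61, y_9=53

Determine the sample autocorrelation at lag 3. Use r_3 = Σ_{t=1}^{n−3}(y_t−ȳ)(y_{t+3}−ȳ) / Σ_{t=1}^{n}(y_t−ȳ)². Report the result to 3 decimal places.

-0.190

Mean ȳ = (60 + 53 + 59 + 48 + 58 + 49 + 55 + 61 + 53)/9 = 55.1111
Σ(y_t−ȳ)(y_{t+3}−ȳ) = (-34.7654) + (-6.0988) + (-23.7654) + (0.7901) + (17.0123) + (12.9012) = -33.9259
Denominator Σ(y_t−ȳ)² = 178.8889
r_3 = -33.9259 / 178.8889 = -0.190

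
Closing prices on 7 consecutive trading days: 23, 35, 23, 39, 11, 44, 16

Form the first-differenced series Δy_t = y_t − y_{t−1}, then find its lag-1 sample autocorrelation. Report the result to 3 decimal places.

-0.821

First differences Δy: 12, -12, 16, -28, 33, -28
Mean of differences = -1.1667
Numerator Σ(Δy_t−Δȳ)(Δy_{t+1}−Δȳ) = -2622.8611
Denominator Σ(Δy_t−Δȳ)² = 3192.8333
r_1(Δy) = -2622.8611 / 3192.8333 = -0.821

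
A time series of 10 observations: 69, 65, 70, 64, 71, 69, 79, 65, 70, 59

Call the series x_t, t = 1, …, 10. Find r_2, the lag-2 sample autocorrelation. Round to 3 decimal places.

0.369

Mean x̄ = (69 + 65 + 70 + 64 + 71 + 69 + 79 + 65 + 70 + 59)/10 = 68.1000
Numerator Σ_{t=1}^{8}(x_t−x̄)(x_{t+2}−x̄) = 93.9800
Denominator Σ(x_t−x̄)² = 254.9000
r_2 = 93.9800 / 254.9000 = 0.369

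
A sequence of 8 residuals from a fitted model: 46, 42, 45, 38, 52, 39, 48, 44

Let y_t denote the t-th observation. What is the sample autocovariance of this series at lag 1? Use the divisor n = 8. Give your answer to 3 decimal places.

-15.008

Mean ȳ = (46 + 42 + 45 + 38 + 52 + 39 + 48 + 44)/8 = 44.2500
Deviations: 1.7500, -2.2500, 0.7500, -6.2500, 7.7500, -5.2500, 3.7500, -0.2500
Σ_{t=1}^{7}(y_t−ȳ)(y_{t+1}−ȳ) = -120.0625
γ_1 = -120.0625 / 8 = -15.008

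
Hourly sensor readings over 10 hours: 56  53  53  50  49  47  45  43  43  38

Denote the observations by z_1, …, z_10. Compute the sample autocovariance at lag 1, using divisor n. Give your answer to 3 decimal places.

Mean z̄ = (56 + 53 + 53 + 50 + 49 + 47 + 45 + 43 + 43 + 38)/10 = 47.7000
Σ_{t=1}^{9}(z_t−z̄)(z_{t+1}−z̄) = 168.6100
γ_1 = 168.6100 / 10 = 16.861

16.861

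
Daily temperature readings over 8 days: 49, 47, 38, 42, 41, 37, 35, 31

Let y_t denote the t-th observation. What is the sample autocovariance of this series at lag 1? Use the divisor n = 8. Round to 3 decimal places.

Mean ȳ = (49 + 47 + 38 + 42 + 41 + 37 + 35 + 31)/8 = 40.0000
Σ_{t=1}^{7}(y_t−ȳ)(y_{t+1}−ȳ) = 104.0000
γ_1 = 104.0000 / 8 = 13.000

13.000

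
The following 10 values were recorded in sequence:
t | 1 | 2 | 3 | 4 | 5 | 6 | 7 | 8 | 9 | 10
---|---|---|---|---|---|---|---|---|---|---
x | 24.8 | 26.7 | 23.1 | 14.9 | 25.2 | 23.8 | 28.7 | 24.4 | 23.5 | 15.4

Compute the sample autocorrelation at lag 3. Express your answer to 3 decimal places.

-0.512

Mean x̄ = (24.8 + 26.7 + 23.1 + 14.9 + 25.2 + 23.8 + 28.7 + 24.4 + 23.5 + 15.4)/10 = 23.0500
Σ(x_t−x̄)(x_{t+3}−x̄) = (-14.2625) + (7.8475) + (0.0375) + (-46.0475) + (2.9025) + (0.3375) + (-43.2225) = -92.4075
Denominator Σ(x_t−x̄)² = 180.4650
r_3 = -92.4075 / 180.4650 = -0.512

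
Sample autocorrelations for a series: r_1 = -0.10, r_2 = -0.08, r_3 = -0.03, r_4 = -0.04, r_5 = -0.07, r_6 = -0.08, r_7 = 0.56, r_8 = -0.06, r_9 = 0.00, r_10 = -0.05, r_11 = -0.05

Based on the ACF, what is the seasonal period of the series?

The largest autocorrelation is r_7 = 0.56; the remaining lags stay at or below 0.00.
The dominant spike at lag 7 indicates a seasonal period of 7.

7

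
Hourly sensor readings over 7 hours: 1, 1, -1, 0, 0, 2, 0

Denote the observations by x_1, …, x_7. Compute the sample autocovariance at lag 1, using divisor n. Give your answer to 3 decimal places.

-0.149

Mean x̄ = (1 + 1 − 1 + 0 + 0 + 2 + 0)/7 = 0.4286
Deviations: 0.5714, 0.5714, -1.4286, -0.4286, -0.4286, 1.5714, -0.4286
Σ_{t=1}^{6}(x_t−x̄)(x_{t+1}−x̄) = -1.0408
γ_1 = -1.0408 / 7 = -0.149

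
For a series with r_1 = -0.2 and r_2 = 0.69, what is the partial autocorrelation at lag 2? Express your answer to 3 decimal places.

0.677

φ_{22} = (r_2 − r_1²) / (1 − r_1²)
r_1² = (-0.2)² = 0.04
Numerator = 0.69 − 0.0400 = 0.6500; denominator = 1 − 0.0400 = 0.9600
φ_{22} = 0.6500 / 0.9600 = 0.677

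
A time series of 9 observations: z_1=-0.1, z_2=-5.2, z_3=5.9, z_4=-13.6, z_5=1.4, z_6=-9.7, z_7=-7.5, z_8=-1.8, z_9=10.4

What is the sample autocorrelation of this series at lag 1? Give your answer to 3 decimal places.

-0.320

Mean z̄ = (-0.1 − 5.2 + 5.9 − 13.6 + 1.4 − 9.7 − 7.5 − 1.8 + 10.4)/9 = -2.2444
Numerator Σ_{t=1}^{8}(z_t−z̄)(z_{t+1}−z̄) = -148.9831
Denominator Σ(z_t−z̄)² = 465.1822
r_1 = -148.9831 / 465.1822 = -0.320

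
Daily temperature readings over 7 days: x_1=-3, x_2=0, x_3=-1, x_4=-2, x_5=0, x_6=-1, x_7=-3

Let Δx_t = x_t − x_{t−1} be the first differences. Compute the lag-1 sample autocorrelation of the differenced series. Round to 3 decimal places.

-0.200

First differences Δx: 3, -1, -1, 2, -1, -2
Mean of differences = 0.0000
Numerator Σ(Δx_t−Δx̄)(Δx_{t+1}−Δx̄) = -4.0000
Denominator Σ(Δx_t−Δx̄)² = 20.0000
r_1(Δx) = -4.0000 / 20.0000 = -0.200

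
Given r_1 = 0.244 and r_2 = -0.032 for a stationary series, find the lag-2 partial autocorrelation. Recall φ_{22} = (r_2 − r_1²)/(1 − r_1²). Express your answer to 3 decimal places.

φ_{22} = (r_2 − r_1²) / (1 − r_1²)
r_1² = (0.244)² = 0.059536
Numerator = -0.032 − 0.0595 = -0.0915; denominator = 1 − 0.0595 = 0.9405
φ_{22} = -0.0915 / 0.9405 = -0.097

-0.097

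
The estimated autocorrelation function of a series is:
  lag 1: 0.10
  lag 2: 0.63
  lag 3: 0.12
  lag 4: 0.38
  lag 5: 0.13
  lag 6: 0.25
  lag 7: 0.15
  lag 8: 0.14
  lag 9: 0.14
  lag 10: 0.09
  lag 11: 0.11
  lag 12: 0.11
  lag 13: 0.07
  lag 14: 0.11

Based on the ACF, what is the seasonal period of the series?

The largest autocorrelation is r_2 = 0.63, with weaker echoes at lags 4 (0.38) and 6 (0.25); the remaining lags stay at or below 0.15.
The dominant spike at lag 2 indicates a seasonal period of 2.

2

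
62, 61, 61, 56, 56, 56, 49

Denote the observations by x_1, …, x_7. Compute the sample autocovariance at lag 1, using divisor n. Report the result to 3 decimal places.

5.784

Mean x̄ = (62 + 61 + 61 + 56 + 56 + 56 + 49)/7 = 57.2857
Deviations: 4.7143, 3.7143, 3.7143, -1.2857, -1.2857, -1.2857, -8.2857
Σ_{t=1}^{6}(x_t−x̄)(x_{t+1}−x̄) = 40.4898
γ_1 = 40.4898 / 7 = 5.784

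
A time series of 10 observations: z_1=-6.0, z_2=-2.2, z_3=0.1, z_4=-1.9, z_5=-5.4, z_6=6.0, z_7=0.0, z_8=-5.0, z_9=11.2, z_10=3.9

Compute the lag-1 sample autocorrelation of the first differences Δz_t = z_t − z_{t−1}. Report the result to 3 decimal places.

First differences Δz: 3.8, 2.3, -2.0, -3.5, 11.4, -6.0, -5.0, 16.2, -7.3
Mean of differences = 1.1000
Numerator Σ(Δz_t−Δz̄)(Δz_{t+1}−Δz̄) = -282.3700
Denominator Σ(Δz_t−Δz̄)² = 531.7800
r_1(Δz) = -282.3700 / 531.7800 = -0.531

-0.531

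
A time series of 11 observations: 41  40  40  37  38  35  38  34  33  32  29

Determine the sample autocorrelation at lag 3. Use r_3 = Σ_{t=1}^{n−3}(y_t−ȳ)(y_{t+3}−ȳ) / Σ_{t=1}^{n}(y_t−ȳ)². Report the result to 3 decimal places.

0.109

Mean ȳ = (41 + 40 + 40 + 37 + 38 + 35 + 38 + 34 + 33 + 32 + 29)/11 = 36.0909
Numerator Σ_{t=1}^{8}(y_t−ȳ)(y_{t+3}−ȳ) = 15.7934
Denominator Σ(y_t−ȳ)² = 144.9091
r_3 = 15.7934 / 144.9091 = 0.109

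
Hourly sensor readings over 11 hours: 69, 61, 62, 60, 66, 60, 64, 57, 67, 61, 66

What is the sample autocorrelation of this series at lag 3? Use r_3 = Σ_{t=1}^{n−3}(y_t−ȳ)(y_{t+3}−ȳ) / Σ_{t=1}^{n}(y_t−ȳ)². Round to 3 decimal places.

-0.552

Mean ȳ = (69 + 61 + 62 + 60 + 66 + 60 + 64 + 57 + 67 + 61 + 66)/11 = 63.0000
Numerator Σ_{t=1}^{8}(y_t−ȳ)(y_{t+3}−ȳ) = -74.0000
Denominator Σ(y_t−ȳ)² = 134.0000
r_3 = -74.0000 / 134.0000 = -0.552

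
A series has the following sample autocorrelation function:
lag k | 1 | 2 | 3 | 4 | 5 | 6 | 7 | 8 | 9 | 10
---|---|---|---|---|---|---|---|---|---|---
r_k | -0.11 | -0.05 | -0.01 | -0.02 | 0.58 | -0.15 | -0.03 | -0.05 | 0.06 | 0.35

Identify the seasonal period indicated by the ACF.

5

The largest autocorrelation is r_5 = 0.58, with a weaker echo at lag 10 (0.35); the remaining lags stay at or below 0.06.
The dominant spike at lag 5 indicates a seasonal period of 5.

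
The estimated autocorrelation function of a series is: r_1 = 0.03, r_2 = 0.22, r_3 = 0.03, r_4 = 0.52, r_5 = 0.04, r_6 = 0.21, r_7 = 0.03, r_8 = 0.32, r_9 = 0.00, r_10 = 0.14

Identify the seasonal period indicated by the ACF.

The largest autocorrelation is r_4 = 0.52, with a weaker echo at lag 8 (0.32); the remaining lags stay at or below 0.22.
The dominant spike at lag 4 indicates a seasonal period of 4.

4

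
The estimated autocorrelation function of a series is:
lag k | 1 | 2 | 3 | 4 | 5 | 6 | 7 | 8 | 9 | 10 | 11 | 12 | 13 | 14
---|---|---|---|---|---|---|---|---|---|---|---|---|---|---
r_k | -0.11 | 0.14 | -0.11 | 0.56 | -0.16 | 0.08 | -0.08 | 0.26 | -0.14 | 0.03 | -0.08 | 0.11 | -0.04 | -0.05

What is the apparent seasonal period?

4

The largest autocorrelation is r_4 = 0.56, with a weaker echo at lag 8 (0.26); the remaining lags stay at or below 0.14.
The dominant spike at lag 4 indicates a seasonal period of 4.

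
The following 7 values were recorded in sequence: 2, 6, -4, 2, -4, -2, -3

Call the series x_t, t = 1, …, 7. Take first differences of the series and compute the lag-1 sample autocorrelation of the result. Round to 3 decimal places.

-0.833

First differences Δx: 4, -10, 6, -6, 2, -1
Mean of differences = -0.8333
Numerator Σ(Δx_t−Δx̄)(Δx_{t+1}−Δx̄) = -157.3611
Denominator Σ(Δx_t−Δx̄)² = 188.8333
r_1(Δx) = -157.3611 / 188.8333 = -0.833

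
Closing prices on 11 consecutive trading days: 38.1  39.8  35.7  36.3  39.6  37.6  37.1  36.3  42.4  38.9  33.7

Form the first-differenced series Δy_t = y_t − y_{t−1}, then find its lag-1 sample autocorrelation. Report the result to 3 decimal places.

-0.193

First differences Δy: 1.7, -4.1, 0.6, 3.3, -2.0, -0.5, -0.8, 6.1, -3.5, -5.2
Mean of differences = -0.4400
Numerator Σ(Δy_t−Δȳ)(Δy_{t+1}−Δȳ) = -21.2696
Denominator Σ(Δy_t−Δȳ)² = 110.4040
r_1(Δy) = -21.2696 / 110.4040 = -0.193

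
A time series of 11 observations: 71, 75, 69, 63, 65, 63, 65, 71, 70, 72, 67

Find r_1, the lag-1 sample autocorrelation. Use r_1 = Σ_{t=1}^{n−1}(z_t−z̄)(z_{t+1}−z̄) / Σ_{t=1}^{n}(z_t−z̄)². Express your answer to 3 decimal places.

Mean z̄ = (71 + 75 + 69 + 63 + 65 + 63 + 65 + 71 + 70 + 72 + 67)/11 = 68.2727
Numerator Σ_{t=1}^{10}(z_t−z̄)(z_{t+1}−z̄) = 68.6529
Denominator Σ(z_t−z̄)² = 156.1818
r_1 = 68.6529 / 156.1818 = 0.440

0.440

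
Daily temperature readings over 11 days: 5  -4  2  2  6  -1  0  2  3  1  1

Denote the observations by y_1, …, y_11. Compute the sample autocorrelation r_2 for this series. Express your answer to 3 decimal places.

-0.153

Mean ȳ = (5 − 4 + 2 + 2 + 6 − 1 + 0 + 2 + 3 + 1 + 1)/11 = 1.5455
Numerator Σ_{t=1}^{9}(y_t−ȳ)(y_{t+2}−ȳ) = -11.4132
Denominator Σ(y_t−ȳ)² = 74.7273
r_2 = -11.4132 / 74.7273 = -0.153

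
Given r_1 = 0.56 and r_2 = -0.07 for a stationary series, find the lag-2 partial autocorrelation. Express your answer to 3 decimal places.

φ_{22} = (r_2 − r_1²) / (1 − r_1²)
r_1² = (0.56)² = 0.3136
Numerator = -0.07 − 0.3136 = -0.3836; denominator = 1 − 0.3136 = 0.6864
φ_{22} = -0.3836 / 0.6864 = -0.559

-0.559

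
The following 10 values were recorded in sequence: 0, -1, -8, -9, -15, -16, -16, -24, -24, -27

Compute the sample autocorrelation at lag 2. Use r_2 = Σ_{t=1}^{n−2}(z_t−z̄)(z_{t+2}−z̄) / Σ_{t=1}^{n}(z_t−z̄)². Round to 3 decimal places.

0.379

Mean z̄ = (0 − 1 − 8 − 9 − 15 − 16 − 16 − 24 − 24 − 27)/10 = -14.0000
Numerator Σ_{t=1}^{8}(z_t−z̄)(z_{t+2}−z̄) = 305.0000
Denominator Σ(z_t−z̄)² = 804.0000
r_2 = 305.0000 / 804.0000 = 0.379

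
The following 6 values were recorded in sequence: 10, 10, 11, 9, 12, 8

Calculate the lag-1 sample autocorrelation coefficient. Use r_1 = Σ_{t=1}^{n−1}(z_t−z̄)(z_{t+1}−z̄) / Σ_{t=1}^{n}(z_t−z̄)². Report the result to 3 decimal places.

-0.700

Mean z̄ = (10 + 10 + 11 + 9 + 12 + 8)/6 = 10.0000
Σ(z_t−z̄)(z_{t+1}−z̄) = (0.0000) + (0.0000) + (-1.0000) + (-2.0000) + (-4.0000) = -7.0000
Denominator Σ(z_t−z̄)² = 10.0000
r_1 = -7.0000 / 10.0000 = -0.700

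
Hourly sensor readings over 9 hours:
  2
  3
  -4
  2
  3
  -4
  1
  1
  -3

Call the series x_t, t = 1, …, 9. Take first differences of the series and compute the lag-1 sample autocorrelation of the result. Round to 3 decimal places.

-0.498

First differences Δx: 1, -7, 6, 1, -7, 5, 0, -4
Mean of differences = -0.6250
Numerator Σ(Δx_t−Δx̄)(Δx_{t+1}−Δx̄) = -86.6406
Denominator Σ(Δx_t−Δx̄)² = 173.8750
r_1(Δx) = -86.6406 / 173.8750 = -0.498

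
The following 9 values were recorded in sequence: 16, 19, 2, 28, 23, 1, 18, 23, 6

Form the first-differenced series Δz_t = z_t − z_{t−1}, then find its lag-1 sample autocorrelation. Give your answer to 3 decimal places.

First differences Δz: 3, -17, 26, -5, -22, 17, 5, -17
Mean of differences = -1.2500
Numerator Σ(Δz_t−Δz̄)(Δz_{t+1}−Δz̄) = -883.5625
Denominator Σ(Δz_t−Δz̄)² = 2073.5000
r_1(Δz) = -883.5625 / 2073.5000 = -0.426

-0.426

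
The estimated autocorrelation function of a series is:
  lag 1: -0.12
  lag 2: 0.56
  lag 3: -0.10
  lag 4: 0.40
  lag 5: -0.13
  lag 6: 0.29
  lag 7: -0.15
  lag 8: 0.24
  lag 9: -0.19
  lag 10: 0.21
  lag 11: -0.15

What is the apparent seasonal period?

2

The largest autocorrelation is r_2 = 0.56, with weaker echoes at lags 4 (0.40), 6 (0.29), 8 (0.24) and 10 (0.21); the remaining lags stay at or below -0.10.
The dominant spike at lag 2 indicates a seasonal period of 2.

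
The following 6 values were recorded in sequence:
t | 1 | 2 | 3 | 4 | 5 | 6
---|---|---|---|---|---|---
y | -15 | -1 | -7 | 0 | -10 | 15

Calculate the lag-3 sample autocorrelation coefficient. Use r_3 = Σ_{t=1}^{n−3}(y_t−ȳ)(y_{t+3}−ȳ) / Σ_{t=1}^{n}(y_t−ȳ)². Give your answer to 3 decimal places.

Mean ȳ = (-15 − 1 − 7 + 0 − 10 + 15)/6 = -3.0000
Deviations from mean: -12.0000, 2.0000, -4.0000, 3.0000, -7.0000, 18.0000
Σ(y_t−ȳ)(y_{t+3}−ȳ) = (-36.0000) + (-14.0000) + (-72.0000) = -122.0000
Denominator Σ(y_t−ȳ)² = 546.0000
r_3 = -122.0000 / 546.0000 = -0.223

-0.223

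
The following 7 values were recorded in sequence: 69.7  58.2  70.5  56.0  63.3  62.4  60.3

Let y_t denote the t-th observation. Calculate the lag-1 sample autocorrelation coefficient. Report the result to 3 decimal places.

-0.673

Mean ȳ = (69.7 + 58.2 + 70.5 + 56.0 + 63.3 + 62.4 + 60.3)/7 = 62.9143
Deviations from mean: 6.7857, -4.7143, 7.5857, -6.9143, 0.3857, -0.5143, -2.6143
Numerator Σ_{t=1}^{6}(y_t−ȳ)(y_{t+1}−ȳ) = -121.7216
Denominator Σ(y_t−ȳ)² = 180.8686
r_1 = -121.7216 / 180.8686 = -0.673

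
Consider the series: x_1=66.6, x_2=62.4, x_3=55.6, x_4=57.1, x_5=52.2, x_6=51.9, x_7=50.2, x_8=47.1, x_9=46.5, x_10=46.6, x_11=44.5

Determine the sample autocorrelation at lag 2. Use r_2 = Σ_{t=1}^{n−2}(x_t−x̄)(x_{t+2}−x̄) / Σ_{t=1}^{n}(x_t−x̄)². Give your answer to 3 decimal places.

Mean x̄ = (66.6 + 62.4 + 55.6 + 57.1 + 52.2 + 51.9 + 50.2 + 47.1 + 46.5 + 46.6 + 44.5)/11 = 52.7909
Numerator Σ_{t=1}^{9}(x_t−x̄)(x_{t+2}−x̄) = 184.9880
Denominator Σ(x_t−x̄)² = 496.3691
r_2 = 184.9880 / 496.3691 = 0.373

0.373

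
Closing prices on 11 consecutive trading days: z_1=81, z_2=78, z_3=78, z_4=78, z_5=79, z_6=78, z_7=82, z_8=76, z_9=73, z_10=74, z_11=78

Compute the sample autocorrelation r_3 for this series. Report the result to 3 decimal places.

Mean z̄ = (81 + 78 + 78 + 78 + 79 + 78 + 82 + 76 + 73 + 74 + 78)/11 = 77.7273
Numerator Σ_{t=1}^{8}(z_t−z̄)(z_{t+3}−z̄) = -17.4050
Denominator Σ(z_t−z̄)² = 70.1818
r_3 = -17.4050 / 70.1818 = -0.248

-0.248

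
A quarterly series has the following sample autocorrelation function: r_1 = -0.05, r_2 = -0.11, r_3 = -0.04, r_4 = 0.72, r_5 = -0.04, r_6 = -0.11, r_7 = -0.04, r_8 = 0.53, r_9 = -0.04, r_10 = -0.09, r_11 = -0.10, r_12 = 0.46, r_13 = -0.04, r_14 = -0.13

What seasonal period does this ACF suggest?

The largest autocorrelation is r_4 = 0.72, with weaker echoes at lags 8 (0.53) and 12 (0.46); the remaining lags stay at or below -0.04.
The dominant spike at lag 4 indicates a seasonal period of 4.

4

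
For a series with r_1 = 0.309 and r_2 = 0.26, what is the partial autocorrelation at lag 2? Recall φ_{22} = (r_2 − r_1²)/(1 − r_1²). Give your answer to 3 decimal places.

φ_{22} = (r_2 − r_1²) / (1 − r_1²)
r_1² = (0.309)² = 0.095481
Numerator = 0.26 − 0.0955 = 0.1645; denominator = 1 − 0.0955 = 0.9045
φ_{22} = 0.1645 / 0.9045 = 0.182

0.182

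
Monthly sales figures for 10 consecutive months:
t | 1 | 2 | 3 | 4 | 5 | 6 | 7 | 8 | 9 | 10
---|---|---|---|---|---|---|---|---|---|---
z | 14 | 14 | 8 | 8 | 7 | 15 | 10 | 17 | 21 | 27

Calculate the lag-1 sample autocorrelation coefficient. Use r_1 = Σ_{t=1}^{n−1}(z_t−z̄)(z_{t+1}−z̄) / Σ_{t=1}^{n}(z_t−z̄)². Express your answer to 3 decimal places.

Mean z̄ = (14 + 14 + 8 + 8 + 7 + 15 + 10 + 17 + 21 + 27)/10 = 14.1000
Numerator Σ_{t=1}^{9}(z_t−z̄)(z_{t+1}−z̄) = 168.1900
Denominator Σ(z_t−z̄)² = 364.9000
r_1 = 168.1900 / 364.9000 = 0.461

0.461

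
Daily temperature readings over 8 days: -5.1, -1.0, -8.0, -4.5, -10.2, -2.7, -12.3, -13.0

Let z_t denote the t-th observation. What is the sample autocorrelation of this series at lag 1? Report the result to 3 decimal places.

-0.068

Mean z̄ = (-5.1 − 1.0 − 8.0 − 4.5 − 10.2 − 2.7 − 12.3 − 13.0)/8 = -7.1000
Deviations from mean: 2.0000, 6.1000, -0.9000, 2.6000, -3.1000, 4.4000, -5.2000, -5.9000
Σ(z_t−z̄)(z_{t+1}−z̄) = (12.2000) + (-5.4900) + (-2.3400) + (-8.0600) + (-13.6400) + (-22.8800) + (30.6800) = -9.5300
Denominator Σ(z_t−z̄)² = 139.6000
r_1 = -9.5300 / 139.6000 = -0.068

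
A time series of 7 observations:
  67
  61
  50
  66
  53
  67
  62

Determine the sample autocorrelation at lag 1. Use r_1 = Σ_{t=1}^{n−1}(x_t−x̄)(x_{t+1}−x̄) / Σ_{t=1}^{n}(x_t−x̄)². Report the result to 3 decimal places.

-0.488

Mean x̄ = (67 + 61 + 50 + 66 + 53 + 67 + 62)/7 = 60.8571
Deviations from mean: 6.1429, 0.1429, -10.8571, 5.1429, -7.8571, 6.1429, 1.1429
Σ(x_t−x̄)(x_{t+1}−x̄) = (0.8776) + (-1.5510) + (-55.8367) + (-40.4082) + (-48.2653) + (7.0204) = -138.1633
Denominator Σ(x_t−x̄)² = 282.8571
r_1 = -138.1633 / 282.8571 = -0.488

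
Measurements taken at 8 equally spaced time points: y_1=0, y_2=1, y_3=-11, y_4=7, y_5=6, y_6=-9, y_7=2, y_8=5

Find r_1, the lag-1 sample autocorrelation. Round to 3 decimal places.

-0.339

Mean ȳ = (0 + 1 − 11 + 7 + 6 − 9 + 2 + 5)/8 = 0.1250
Deviations from mean: -0.1250, 0.8750, -11.1250, 6.8750, 5.8750, -9.1250, 1.8750, 4.8750
Σ(y_t−ȳ)(y_{t+1}−ȳ) = (-0.1094) + (-9.7344) + (-76.4844) + (40.3906) + (-53.6094) + (-17.1094) + (9.1406) = -107.5156
Denominator Σ(y_t−ȳ)² = 316.8750
r_1 = -107.5156 / 316.8750 = -0.339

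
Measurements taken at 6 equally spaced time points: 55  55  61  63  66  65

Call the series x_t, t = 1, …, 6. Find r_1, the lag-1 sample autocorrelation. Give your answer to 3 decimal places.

0.566

Mean x̄ = (55 + 55 + 61 + 63 + 66 + 65)/6 = 60.8333
Deviations from mean: -5.8333, -5.8333, 0.1667, 2.1667, 5.1667, 4.1667
Numerator Σ_{t=1}^{5}(x_t−x̄)(x_{t+1}−x̄) = 66.1389
Denominator Σ(x_t−x̄)² = 116.8333
r_1 = 66.1389 / 116.8333 = 0.566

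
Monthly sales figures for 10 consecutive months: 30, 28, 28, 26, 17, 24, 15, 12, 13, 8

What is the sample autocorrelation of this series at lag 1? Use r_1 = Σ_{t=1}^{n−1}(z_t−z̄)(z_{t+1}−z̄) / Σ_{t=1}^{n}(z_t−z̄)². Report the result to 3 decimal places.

0.563

Mean z̄ = (30 + 28 + 28 + 26 + 17 + 24 + 15 + 12 + 13 + 8)/10 = 20.1000
Numerator Σ_{t=1}^{9}(z_t−z̄)(z_{t+1}−z̄) = 321.6900
Denominator Σ(z_t−z̄)² = 570.9000
r_1 = 321.6900 / 570.9000 = 0.563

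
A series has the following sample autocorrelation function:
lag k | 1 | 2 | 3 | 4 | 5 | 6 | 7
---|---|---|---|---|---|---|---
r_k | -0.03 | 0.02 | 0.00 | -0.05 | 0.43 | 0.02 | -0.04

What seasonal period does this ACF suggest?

5

The largest autocorrelation is r_5 = 0.43; the remaining lags stay at or below 0.02.
The dominant spike at lag 5 indicates a seasonal period of 5.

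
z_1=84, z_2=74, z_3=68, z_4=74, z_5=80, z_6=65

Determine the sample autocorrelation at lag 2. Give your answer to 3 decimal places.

-0.376

Mean z̄ = (84 + 74 + 68 + 74 + 80 + 65)/6 = 74.1667
Deviations from mean: 9.8333, -0.1667, -6.1667, -0.1667, 5.8333, -9.1667
Numerator Σ_{t=1}^{4}(z_t−z̄)(z_{t+2}−z̄) = -95.0556
Denominator Σ(z_t−z̄)² = 252.8333
r_2 = -95.0556 / 252.8333 = -0.376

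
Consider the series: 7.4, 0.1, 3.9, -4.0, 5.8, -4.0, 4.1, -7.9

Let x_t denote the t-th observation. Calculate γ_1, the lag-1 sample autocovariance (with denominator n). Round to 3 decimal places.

Mean x̄ = (7.4 + 0.1 + 3.9 − 4.0 + 5.8 − 4.0 + 4.1 − 7.9)/8 = 0.6750
Σ_{t=1}^{7}(x_t−x̄)(x_{t+1}−x̄) = -114.0981
γ_1 = -114.0981 / 8 = -14.262

-14.262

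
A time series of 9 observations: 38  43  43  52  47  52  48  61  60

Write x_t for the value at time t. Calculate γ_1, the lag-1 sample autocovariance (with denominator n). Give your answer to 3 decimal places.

20.877

Mean x̄ = (38 + 43 + 43 + 52 + 47 + 52 + 48 + 61 + 60)/9 = 49.3333
Σ_{t=1}^{8}(x_t−x̄)(x_{t+1}−x̄) = 187.8889
γ_1 = 187.8889 / 9 = 20.877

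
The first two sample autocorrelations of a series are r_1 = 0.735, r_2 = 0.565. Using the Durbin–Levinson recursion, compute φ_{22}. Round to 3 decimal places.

φ_{22} = (r_2 − r_1²) / (1 − r_1²)
r_1² = (0.735)² = 0.540225
Numerator = 0.565 − 0.5402 = 0.0248; denominator = 1 − 0.5402 = 0.4598
φ_{22} = 0.0248 / 0.4598 = 0.054

0.054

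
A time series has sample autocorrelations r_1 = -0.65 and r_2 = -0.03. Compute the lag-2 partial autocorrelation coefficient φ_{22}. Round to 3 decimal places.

-0.784

φ_{22} = (r_2 − r_1²) / (1 − r_1²)
r_1² = (-0.65)² = 0.4225
Numerator = -0.03 − 0.4225 = -0.4525; denominator = 1 − 0.4225 = 0.5775
φ_{22} = -0.4525 / 0.5775 = -0.784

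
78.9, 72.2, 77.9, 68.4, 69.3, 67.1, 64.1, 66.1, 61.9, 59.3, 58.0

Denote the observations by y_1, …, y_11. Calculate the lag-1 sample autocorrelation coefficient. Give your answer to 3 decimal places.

Mean ȳ = (78.9 + 72.2 + 77.9 + 68.4 + 69.3 + 67.1 + 64.1 + 66.1 + 61.9 + 59.3 + 58.0)/11 = 67.5636
Numerator Σ_{t=1}^{10}(y_t−ȳ)(y_{t+1}−ȳ) = 250.5723
Denominator Σ(y_t−ȳ)² = 466.7455
r_1 = 250.5723 / 466.7455 = 0.537

0.537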